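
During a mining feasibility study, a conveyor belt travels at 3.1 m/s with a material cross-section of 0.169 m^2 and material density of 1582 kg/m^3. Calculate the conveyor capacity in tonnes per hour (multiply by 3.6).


Volumetric flow = speed * area
= 3.1 * 0.169 = 0.5239 m^3/s
Mass flow = volumetric * density
= 0.5239 * 1582 = 828.8098 kg/s
Convert to t/h: multiply by 3.6
Capacity = 828.8098 * 3.6
= 2983.7153 t/h

2983.7153 t/h


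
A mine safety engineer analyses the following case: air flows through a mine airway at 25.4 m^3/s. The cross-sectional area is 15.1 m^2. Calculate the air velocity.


1.6821 m/s

Velocity = flow rate / cross-sectional area
= 25.4 / 15.1
= 1.6821 m/s


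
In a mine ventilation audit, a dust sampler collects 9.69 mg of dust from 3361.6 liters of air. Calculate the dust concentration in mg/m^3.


Convert liters to m^3: 1 m^3 = 1000 L
Concentration = mass / volume * 1000
= 9.69 / 3361.6 * 1000
= 0.002882555926 * 1000
= 2.8826 mg/m^3

2.8826 mg/m^3


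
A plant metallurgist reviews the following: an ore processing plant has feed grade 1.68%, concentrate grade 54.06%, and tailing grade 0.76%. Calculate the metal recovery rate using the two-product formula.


Using the two-product formula:
R = 100 * c * (f - t) / (f * (c - t))
Numerator = 100 * 54.06 * (1.68 - 0.76)
= 100 * 54.06 * 0.92
= 4973.52
Denominator = 1.68 * (54.06 - 0.76)
= 1.68 * 53.3
= 89.544
R = 4973.52 / 89.544
= 55.5427%

55.5427%


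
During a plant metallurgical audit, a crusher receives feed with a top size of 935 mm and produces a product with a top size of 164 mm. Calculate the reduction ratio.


5.7012

Reduction ratio = feed size / product size
= 935 / 164
= 5.7012


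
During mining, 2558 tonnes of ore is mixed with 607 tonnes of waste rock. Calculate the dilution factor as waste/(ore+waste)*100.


19.1785%

Total material = ore + waste
= 2558 + 607 = 3165 tonnes
Dilution = waste / total * 100
= 607 / 3165 * 100
= 0.1917851501 * 100
= 19.1785%


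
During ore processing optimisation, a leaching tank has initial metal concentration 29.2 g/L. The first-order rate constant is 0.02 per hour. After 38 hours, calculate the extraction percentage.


53.2334%

Compute the exponent:
-k * t = -0.02 * 38 = -0.76
Remaining concentration:
C = 29.2 * exp(-0.76)
= 29.2 * 0.467666427
= 13.65585967 g/L
Extracted = 29.2 - 13.65585967 = 15.54414033 g/L
Extraction % = 15.54414033 / 29.2 * 100
= 53.2334%


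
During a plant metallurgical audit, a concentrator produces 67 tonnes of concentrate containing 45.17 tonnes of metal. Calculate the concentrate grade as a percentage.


Grade = (metal in concentrate / concentrate mass) * 100
= (45.17 / 67) * 100
= 0.6741791045 * 100
= 67.4179%

67.4179%


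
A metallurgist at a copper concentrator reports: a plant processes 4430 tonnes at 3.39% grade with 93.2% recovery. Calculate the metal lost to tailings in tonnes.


10.212 tonnes

Total metal in feed:
= 4430 * 3.39 / 100 = 150.177 tonnes
Metal recovered:
= 150.177 * 93.2 / 100 = 139.964964 tonnes
Metal lost to tailings:
= 150.177 - 139.964964
= 10.212 tonnes


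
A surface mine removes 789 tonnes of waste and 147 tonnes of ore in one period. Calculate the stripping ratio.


Stripping ratio = waste tonnage / ore tonnage
= 789 / 147
= 5.3673

5.3673


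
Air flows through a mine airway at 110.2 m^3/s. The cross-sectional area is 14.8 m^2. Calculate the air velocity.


7.4459 m/s

Velocity = flow rate / cross-sectional area
= 110.2 / 14.8
= 7.4459 m/s


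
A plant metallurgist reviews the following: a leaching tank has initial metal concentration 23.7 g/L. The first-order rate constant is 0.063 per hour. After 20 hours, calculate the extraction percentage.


Compute the exponent:
-k * t = -0.063 * 20 = -1.26
Remaining concentration:
C = 23.7 * exp(-1.26)
= 23.7 * 0.2836540265
= 6.722600428 g/L
Extracted = 23.7 - 6.722600428 = 16.97739957 g/L
Extraction % = 16.97739957 / 23.7 * 100
= 71.6346%

71.6346%


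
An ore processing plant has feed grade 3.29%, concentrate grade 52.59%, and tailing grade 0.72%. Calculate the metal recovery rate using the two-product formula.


79.1998%

Using the two-product formula:
R = 100 * c * (f - t) / (f * (c - t))
Numerator = 100 * 52.59 * (3.29 - 0.72)
= 100 * 52.59 * 2.57
= 13515.63
Denominator = 3.29 * (52.59 - 0.72)
= 3.29 * 51.87
= 170.6523
R = 13515.63 / 170.6523
= 79.1998%


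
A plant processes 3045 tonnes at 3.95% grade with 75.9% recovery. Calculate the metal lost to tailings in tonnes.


Total metal in feed:
= 3045 * 3.95 / 100 = 120.2775 tonnes
Metal recovered:
= 120.2775 * 75.9 / 100 = 91.2906225 tonnes
Metal lost to tailings:
= 120.2775 - 91.2906225
= 28.9869 tonnes

28.9869 tonnes


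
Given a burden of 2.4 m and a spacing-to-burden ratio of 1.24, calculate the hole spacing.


2.976 m

Spacing = burden * ratio
= 2.4 * 1.24
= 2.976 m


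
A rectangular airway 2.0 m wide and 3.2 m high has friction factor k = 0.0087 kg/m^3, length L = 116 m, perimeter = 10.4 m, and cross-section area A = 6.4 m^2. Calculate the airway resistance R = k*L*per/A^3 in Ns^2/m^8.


Compute the numerator:
k * L * per = 0.0087 * 116 * 10.4
= 10.49568
Compute the denominator:
A^3 = 6.4^3 = 262.144
Resistance:
R = 10.49568 / 262.144
= 0.04 Ns^2/m^8

0.04 Ns^2/m^8


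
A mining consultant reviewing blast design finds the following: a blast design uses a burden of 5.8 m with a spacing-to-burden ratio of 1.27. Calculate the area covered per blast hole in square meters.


First, find the spacing:
Spacing = burden * ratio = 5.8 * 1.27
= 7.366 m
Then, calculate the area:
Area = burden * spacing = 5.8 * 7.366
= 42.7228 m^2

42.7228 m^2


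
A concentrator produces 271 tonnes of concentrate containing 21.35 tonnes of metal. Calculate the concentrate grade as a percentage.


Grade = (metal in concentrate / concentrate mass) * 100
= (21.35 / 271) * 100
= 0.07878228782 * 100
= 7.8782%

7.8782%


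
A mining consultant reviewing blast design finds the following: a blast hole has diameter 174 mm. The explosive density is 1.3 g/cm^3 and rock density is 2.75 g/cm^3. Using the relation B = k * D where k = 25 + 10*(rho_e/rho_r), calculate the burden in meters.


5.1725 m

First, compute k:
rho_e / rho_r = 1.3 / 2.75 = 0.4727272727
k = 25 + 10 * 0.4727272727 = 29.72727273
Then, compute burden:
B = k * D / 1000 = 29.72727273 * 174 / 1000
= 5172.545455 / 1000
= 5.1725 m


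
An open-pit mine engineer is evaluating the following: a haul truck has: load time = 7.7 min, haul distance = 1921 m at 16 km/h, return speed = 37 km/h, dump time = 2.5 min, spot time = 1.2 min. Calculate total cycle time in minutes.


21.7189 min

Convert haul speed to m/min: 16 * 1000/60 = 266.6666667 m/min
Haul time = 1921 / 266.6666667 = 7.20375 min
Convert return speed to m/min: 37 * 1000/60 = 616.6666667 m/min
Return time = 1921 / 616.6666667 = 3.115135135 min
Total cycle time:
= 7.7 + 7.20375 + 2.5 + 3.115135135 + 1.2
= 21.7189 min


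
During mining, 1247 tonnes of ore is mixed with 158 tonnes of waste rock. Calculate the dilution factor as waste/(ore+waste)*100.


11.2456%

Total material = ore + waste
= 1247 + 158 = 1405 tonnes
Dilution = waste / total * 100
= 158 / 1405 * 100
= 0.112455516 * 100
= 11.2456%


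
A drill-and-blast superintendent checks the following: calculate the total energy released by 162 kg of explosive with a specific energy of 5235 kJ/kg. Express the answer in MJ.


848.07 MJ

Energy = mass * specific_energy / 1000
= 162 * 5235 / 1000
= 848070 / 1000
= 848.07 MJ


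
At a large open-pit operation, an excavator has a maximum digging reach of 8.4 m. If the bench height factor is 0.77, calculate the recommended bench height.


6.468 m

Bench height = reach * factor
= 8.4 * 0.77
= 6.468 m


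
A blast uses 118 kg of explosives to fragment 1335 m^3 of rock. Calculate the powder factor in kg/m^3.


Powder factor = explosive mass / rock volume
= 118 / 1335
= 0.0884 kg/m^3

0.0884 kg/m^3


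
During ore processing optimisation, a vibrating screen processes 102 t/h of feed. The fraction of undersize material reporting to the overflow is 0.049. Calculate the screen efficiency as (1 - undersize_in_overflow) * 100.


95.1%

Screen efficiency = (1 - fraction of undersize in overflow) * 100
= (1 - 0.049) * 100
= 0.951 * 100
= 95.1%


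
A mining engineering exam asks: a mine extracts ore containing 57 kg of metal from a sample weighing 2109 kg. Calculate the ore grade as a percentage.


2.7027%

Ore grade = (metal mass / ore mass) * 100
= (57 / 2109) * 100
= 0.02702702703 * 100
= 2.7027%


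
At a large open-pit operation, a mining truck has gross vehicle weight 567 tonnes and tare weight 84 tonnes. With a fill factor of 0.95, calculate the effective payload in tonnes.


Maximum payload = gross - tare
= 567 - 84 = 483 tonnes
Effective payload = max payload * fill factor
= 483 * 0.95
= 458.85 tonnes

458.85 tonnes


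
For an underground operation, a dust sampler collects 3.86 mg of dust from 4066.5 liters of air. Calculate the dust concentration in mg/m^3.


0.9492 mg/m^3

Convert liters to m^3: 1 m^3 = 1000 L
Concentration = mass / volume * 1000
= 3.86 / 4066.5 * 1000
= 0.0009492192303 * 1000
= 0.9492 mg/m^3


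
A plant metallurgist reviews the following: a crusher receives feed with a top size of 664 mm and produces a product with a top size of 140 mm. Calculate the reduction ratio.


Reduction ratio = feed size / product size
= 664 / 140
= 4.7429

4.7429


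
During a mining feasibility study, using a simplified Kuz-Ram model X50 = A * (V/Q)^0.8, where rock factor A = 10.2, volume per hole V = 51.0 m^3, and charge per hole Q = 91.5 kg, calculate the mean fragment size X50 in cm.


Compute V/Q:
V/Q = 51.0 / 91.5 = 0.5573770492
Raise to the power 0.8:
(V/Q)^0.8 = 0.5573770492^0.8 = 0.6264973894
Multiply by A:
X50 = 10.2 * 0.6264973894
= 6.3903 cm

6.3903 cm


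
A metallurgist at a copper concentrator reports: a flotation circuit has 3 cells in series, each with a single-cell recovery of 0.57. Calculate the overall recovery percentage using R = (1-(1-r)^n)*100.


Complement of single-cell recovery:
1 - r = 1 - 0.57 = 0.43
Raise to power n:
(1 - r)^3 = 0.43^3 = 0.079507
Overall recovery:
R = (1 - 0.079507) * 100
= 92.0493%

92.0493%


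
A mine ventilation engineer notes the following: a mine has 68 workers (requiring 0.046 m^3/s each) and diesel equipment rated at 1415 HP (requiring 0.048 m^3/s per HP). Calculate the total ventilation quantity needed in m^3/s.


71.048 m^3/s

Airflow for workers:
Q_people = 68 * 0.046 = 3.128 m^3/s
Airflow for diesel equipment:
Q_diesel = 1415 * 0.048 = 67.92 m^3/s
Total ventilation:
Q_total = 3.128 + 67.92
= 71.048 m^3/s


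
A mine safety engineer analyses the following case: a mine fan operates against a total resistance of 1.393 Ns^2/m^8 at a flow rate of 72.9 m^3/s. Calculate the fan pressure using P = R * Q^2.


Compute Q^2:
Q^2 = 72.9^2 = 5314.41
Compute pressure:
P = R * Q^2 = 1.393 * 5314.41
= 7402.9731 Pa

7402.9731 Pa


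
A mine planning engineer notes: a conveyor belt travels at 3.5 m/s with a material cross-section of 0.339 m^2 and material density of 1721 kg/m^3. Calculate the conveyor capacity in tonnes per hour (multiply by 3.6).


7351.0794 t/h

Volumetric flow = speed * area
= 3.5 * 0.339 = 1.1865 m^3/s
Mass flow = volumetric * density
= 1.1865 * 1721 = 2041.9665 kg/s
Convert to t/h: multiply by 3.6
Capacity = 2041.9665 * 3.6
= 7351.0794 t/h


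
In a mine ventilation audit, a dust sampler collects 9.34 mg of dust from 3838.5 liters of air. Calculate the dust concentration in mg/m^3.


2.4332 mg/m^3

Convert liters to m^3: 1 m^3 = 1000 L
Concentration = mass / volume * 1000
= 9.34 / 3838.5 * 1000
= 0.002433242152 * 1000
= 2.4332 mg/m^3


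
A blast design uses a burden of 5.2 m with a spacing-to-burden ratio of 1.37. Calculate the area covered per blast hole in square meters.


First, find the spacing:
Spacing = burden * ratio = 5.2 * 1.37
= 7.124 m
Then, calculate the area:
Area = burden * spacing = 5.2 * 7.124
= 37.0448 m^2

37.0448 m^2


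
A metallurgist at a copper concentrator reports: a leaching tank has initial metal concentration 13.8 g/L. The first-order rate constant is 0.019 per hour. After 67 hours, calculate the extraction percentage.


72.001%

Compute the exponent:
-k * t = -0.019 * 67 = -1.273
Remaining concentration:
C = 13.8 * exp(-1.273)
= 13.8 * 0.2799903894
= 3.863867374 g/L
Extracted = 13.8 - 3.863867374 = 9.936132626 g/L
Extraction % = 9.936132626 / 13.8 * 100
= 72.001%


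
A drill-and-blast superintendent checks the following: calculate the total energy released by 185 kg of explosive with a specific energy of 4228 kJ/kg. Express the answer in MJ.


782.18 MJ

Energy = mass * specific_energy / 1000
= 185 * 4228 / 1000
= 782180 / 1000
= 782.18 MJ


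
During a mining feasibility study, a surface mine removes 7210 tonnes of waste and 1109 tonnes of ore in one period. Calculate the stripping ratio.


6.5014

Stripping ratio = waste tonnage / ore tonnage
= 7210 / 1109
= 6.5014


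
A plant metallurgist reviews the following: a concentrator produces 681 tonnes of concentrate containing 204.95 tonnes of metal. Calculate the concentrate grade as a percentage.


Grade = (metal in concentrate / concentrate mass) * 100
= (204.95 / 681) * 100
= 0.3009544787 * 100
= 30.0954%

30.0954%


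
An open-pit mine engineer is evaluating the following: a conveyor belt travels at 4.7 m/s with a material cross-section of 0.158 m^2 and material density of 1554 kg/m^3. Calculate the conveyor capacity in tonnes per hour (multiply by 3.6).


4154.4014 t/h

Volumetric flow = speed * area
= 4.7 * 0.158 = 0.7426 m^3/s
Mass flow = volumetric * density
= 0.7426 * 1554 = 1154.0004 kg/s
Convert to t/h: multiply by 3.6
Capacity = 1154.0004 * 3.6
= 4154.4014 t/h


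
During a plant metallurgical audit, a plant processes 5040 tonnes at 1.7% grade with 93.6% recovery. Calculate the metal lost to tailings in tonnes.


5.4835 tonnes

Total metal in feed:
= 5040 * 1.7 / 100 = 85.68 tonnes
Metal recovered:
= 85.68 * 93.6 / 100 = 80.19648 tonnes
Metal lost to tailings:
= 85.68 - 80.19648
= 5.4835 tonnes


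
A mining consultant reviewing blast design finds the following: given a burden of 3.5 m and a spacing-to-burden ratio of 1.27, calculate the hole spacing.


Spacing = burden * ratio
= 3.5 * 1.27
= 4.445 m

4.445 m


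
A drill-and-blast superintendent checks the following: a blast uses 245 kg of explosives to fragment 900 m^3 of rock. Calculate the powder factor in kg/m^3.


Powder factor = explosive mass / rock volume
= 245 / 900
= 0.2722 kg/m^3

0.2722 kg/m^3


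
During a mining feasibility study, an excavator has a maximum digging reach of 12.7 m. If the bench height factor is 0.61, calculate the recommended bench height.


Bench height = reach * factor
= 12.7 * 0.61
= 7.747 m

7.747 m


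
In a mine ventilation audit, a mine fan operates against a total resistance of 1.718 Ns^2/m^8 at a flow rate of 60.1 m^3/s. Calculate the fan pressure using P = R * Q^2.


6205.4332 Pa

Compute Q^2:
Q^2 = 60.1^2 = 3612.01
Compute pressure:
P = R * Q^2 = 1.718 * 3612.01
= 6205.4332 Pa


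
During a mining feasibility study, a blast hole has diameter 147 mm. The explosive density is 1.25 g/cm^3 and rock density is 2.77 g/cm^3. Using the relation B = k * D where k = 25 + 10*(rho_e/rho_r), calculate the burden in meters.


4.3384 m

First, compute k:
rho_e / rho_r = 1.25 / 2.77 = 0.4512635379
k = 25 + 10 * 0.4512635379 = 29.51263538
Then, compute burden:
B = k * D / 1000 = 29.51263538 * 147 / 1000
= 4338.357401 / 1000
= 4.3384 m


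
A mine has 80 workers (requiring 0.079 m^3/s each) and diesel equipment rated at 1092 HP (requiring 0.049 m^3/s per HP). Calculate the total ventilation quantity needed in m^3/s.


Airflow for workers:
Q_people = 80 * 0.079 = 6.32 m^3/s
Airflow for diesel equipment:
Q_diesel = 1092 * 0.049 = 53.508 m^3/s
Total ventilation:
Q_total = 6.32 + 53.508
= 59.828 m^3/s

59.828 m^3/s


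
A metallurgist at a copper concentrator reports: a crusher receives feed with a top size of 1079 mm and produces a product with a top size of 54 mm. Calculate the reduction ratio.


19.9815

Reduction ratio = feed size / product size
= 1079 / 54
= 19.9815


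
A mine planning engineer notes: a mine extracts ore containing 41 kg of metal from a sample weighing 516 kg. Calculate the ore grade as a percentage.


7.9457%

Ore grade = (metal mass / ore mass) * 100
= (41 / 516) * 100
= 0.07945736434 * 100
= 7.9457%


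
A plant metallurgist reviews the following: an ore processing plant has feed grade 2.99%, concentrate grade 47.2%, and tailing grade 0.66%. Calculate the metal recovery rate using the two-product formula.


79.0315%

Using the two-product formula:
R = 100 * c * (f - t) / (f * (c - t))
Numerator = 100 * 47.2 * (2.99 - 0.66)
= 100 * 47.2 * 2.33
= 10997.6
Denominator = 2.99 * (47.2 - 0.66)
= 2.99 * 46.54
= 139.1546
R = 10997.6 / 139.1546
= 79.0315%


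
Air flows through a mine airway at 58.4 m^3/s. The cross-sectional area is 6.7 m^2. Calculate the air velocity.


Velocity = flow rate / cross-sectional area
= 58.4 / 6.7
= 8.7164 m/s

8.7164 m/s


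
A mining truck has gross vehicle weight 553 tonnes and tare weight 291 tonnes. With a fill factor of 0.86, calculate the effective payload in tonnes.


Maximum payload = gross - tare
= 553 - 291 = 262 tonnes
Effective payload = max payload * fill factor
= 262 * 0.86
= 225.32 tonnes

225.32 tonnes


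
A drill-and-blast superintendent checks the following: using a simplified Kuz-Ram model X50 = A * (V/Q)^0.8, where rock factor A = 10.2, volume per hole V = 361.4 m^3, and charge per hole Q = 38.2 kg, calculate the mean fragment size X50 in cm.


61.5659 cm

Compute V/Q:
V/Q = 361.4 / 38.2 = 9.460732984
Raise to the power 0.8:
(V/Q)^0.8 = 9.460732984^0.8 = 6.035869317
Multiply by A:
X50 = 10.2 * 6.035869317
= 61.5659 cm


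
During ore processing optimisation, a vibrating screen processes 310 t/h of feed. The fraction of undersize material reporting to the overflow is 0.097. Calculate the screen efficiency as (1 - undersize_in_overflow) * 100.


90.3%

Screen efficiency = (1 - fraction of undersize in overflow) * 100
= (1 - 0.097) * 100
= 0.903 * 100
= 90.3%


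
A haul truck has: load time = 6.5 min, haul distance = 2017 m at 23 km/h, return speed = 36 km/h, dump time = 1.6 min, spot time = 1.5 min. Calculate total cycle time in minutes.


Convert haul speed to m/min: 23 * 1000/60 = 383.3333333 m/min
Haul time = 2017 / 383.3333333 = 5.26173913 min
Convert return speed to m/min: 36 * 1000/60 = 600 m/min
Return time = 2017 / 600 = 3.361666667 min
Total cycle time:
= 6.5 + 5.26173913 + 1.6 + 3.361666667 + 1.5
= 18.2234 min

18.2234 min


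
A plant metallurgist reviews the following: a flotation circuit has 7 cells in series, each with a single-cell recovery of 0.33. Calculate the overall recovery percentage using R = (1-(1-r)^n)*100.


93.9393%

Complement of single-cell recovery:
1 - r = 1 - 0.33 = 0.67
Raise to power n:
(1 - r)^7 = 0.67^7 = 0.06060711605
Overall recovery:
R = (1 - 0.06060711605) * 100
= 93.9393%


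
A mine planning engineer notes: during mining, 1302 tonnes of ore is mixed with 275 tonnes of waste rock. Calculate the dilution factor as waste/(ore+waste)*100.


Total material = ore + waste
= 1302 + 275 = 1577 tonnes
Dilution = waste / total * 100
= 275 / 1577 * 100
= 0.1743817375 * 100
= 17.4382%

17.4382%


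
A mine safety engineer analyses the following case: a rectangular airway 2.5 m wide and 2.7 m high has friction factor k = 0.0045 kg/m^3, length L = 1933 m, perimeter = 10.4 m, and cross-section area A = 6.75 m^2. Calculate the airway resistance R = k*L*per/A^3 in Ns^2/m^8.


Compute the numerator:
k * L * per = 0.0045 * 1933 * 10.4
= 90.4644
Compute the denominator:
A^3 = 6.75^3 = 307.546875
Resistance:
R = 90.4644 / 307.546875
= 0.2941 Ns^2/m^8

0.2941 Ns^2/m^8


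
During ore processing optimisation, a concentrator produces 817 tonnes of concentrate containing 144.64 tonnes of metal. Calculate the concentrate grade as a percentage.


Grade = (metal in concentrate / concentrate mass) * 100
= (144.64 / 817) * 100
= 0.1770379437 * 100
= 17.7038%

17.7038%


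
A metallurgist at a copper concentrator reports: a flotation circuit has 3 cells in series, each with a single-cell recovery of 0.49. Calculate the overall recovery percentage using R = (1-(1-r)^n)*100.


Complement of single-cell recovery:
1 - r = 1 - 0.49 = 0.51
Raise to power n:
(1 - r)^3 = 0.51^3 = 0.132651
Overall recovery:
R = (1 - 0.132651) * 100
= 86.7349%

86.7349%


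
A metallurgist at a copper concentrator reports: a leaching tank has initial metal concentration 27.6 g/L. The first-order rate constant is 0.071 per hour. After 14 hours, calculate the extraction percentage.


Compute the exponent:
-k * t = -0.071 * 14 = -0.994
Remaining concentration:
C = 27.6 * exp(-0.994)
= 27.6 * 0.3700933529
= 10.21457654 g/L
Extracted = 27.6 - 10.21457654 = 17.38542346 g/L
Extraction % = 17.38542346 / 27.6 * 100
= 62.9907%

62.9907%


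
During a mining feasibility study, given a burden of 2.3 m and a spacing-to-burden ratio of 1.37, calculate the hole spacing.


Spacing = burden * ratio
= 2.3 * 1.37
= 3.151 m

3.151 m


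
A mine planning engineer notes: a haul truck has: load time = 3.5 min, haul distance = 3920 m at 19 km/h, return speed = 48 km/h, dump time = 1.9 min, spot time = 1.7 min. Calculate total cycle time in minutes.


24.3789 min

Convert haul speed to m/min: 19 * 1000/60 = 316.6666667 m/min
Haul time = 3920 / 316.6666667 = 12.37894737 min
Convert return speed to m/min: 48 * 1000/60 = 800 m/min
Return time = 3920 / 800 = 4.9 min
Total cycle time:
= 3.5 + 12.37894737 + 1.9 + 4.9 + 1.7
= 24.3789 min


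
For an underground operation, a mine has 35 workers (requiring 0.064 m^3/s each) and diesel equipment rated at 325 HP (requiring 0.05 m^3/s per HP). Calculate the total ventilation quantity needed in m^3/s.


18.49 m^3/s

Airflow for workers:
Q_people = 35 * 0.064 = 2.24 m^3/s
Airflow for diesel equipment:
Q_diesel = 325 * 0.05 = 16.25 m^3/s
Total ventilation:
Q_total = 2.24 + 16.25
= 18.49 m^3/s


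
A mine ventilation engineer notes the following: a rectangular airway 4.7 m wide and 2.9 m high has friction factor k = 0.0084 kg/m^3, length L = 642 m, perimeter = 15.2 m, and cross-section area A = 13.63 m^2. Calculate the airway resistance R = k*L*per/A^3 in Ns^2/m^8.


Compute the numerator:
k * L * per = 0.0084 * 642 * 15.2
= 81.97056
Compute the denominator:
A^3 = 13.63^3 = 2532.139147
Resistance:
R = 81.97056 / 2532.139147
= 0.0324 Ns^2/m^8

0.0324 Ns^2/m^8


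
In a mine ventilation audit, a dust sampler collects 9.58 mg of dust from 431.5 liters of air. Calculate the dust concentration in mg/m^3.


Convert liters to m^3: 1 m^3 = 1000 L
Concentration = mass / volume * 1000
= 9.58 / 431.5 * 1000
= 0.02220162225 * 1000
= 22.2016 mg/m^3

22.2016 mg/m^3


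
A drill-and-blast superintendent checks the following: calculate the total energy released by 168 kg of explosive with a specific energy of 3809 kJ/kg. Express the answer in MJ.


639.912 MJ

Energy = mass * specific_energy / 1000
= 168 * 3809 / 1000
= 639912 / 1000
= 639.912 MJ


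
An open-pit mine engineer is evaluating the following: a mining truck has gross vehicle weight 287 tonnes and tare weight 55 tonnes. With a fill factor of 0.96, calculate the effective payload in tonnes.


222.72 tonnes

Maximum payload = gross - tare
= 287 - 55 = 232 tonnes
Effective payload = max payload * fill factor
= 232 * 0.96
= 222.72 tonnes


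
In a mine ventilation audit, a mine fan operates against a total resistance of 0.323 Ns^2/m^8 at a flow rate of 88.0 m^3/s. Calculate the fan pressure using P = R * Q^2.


Compute Q^2:
Q^2 = 88.0^2 = 7744.0
Compute pressure:
P = R * Q^2 = 0.323 * 7744.0
= 2501.312 Pa

2501.312 Pa


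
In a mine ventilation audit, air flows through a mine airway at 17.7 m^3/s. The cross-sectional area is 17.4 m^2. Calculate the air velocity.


Velocity = flow rate / cross-sectional area
= 17.7 / 17.4
= 1.0172 m/s

1.0172 m/s


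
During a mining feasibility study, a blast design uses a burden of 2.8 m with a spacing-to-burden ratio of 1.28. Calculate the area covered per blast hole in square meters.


10.0352 m^2

First, find the spacing:
Spacing = burden * ratio = 2.8 * 1.28
= 3.584 m
Then, calculate the area:
Area = burden * spacing = 2.8 * 3.584
= 10.0352 m^2


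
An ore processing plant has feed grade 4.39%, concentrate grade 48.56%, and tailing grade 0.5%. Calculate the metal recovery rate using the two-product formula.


89.5324%

Using the two-product formula:
R = 100 * c * (f - t) / (f * (c - t))
Numerator = 100 * 48.56 * (4.39 - 0.5)
= 100 * 48.56 * 3.89
= 18889.84
Denominator = 4.39 * (48.56 - 0.5)
= 4.39 * 48.06
= 210.9834
R = 18889.84 / 210.9834
= 89.5324%


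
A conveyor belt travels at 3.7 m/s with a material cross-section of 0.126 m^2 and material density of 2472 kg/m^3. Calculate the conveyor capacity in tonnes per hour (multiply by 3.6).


4148.807 t/h

Volumetric flow = speed * area
= 3.7 * 0.126 = 0.4662 m^3/s
Mass flow = volumetric * density
= 0.4662 * 2472 = 1152.4464 kg/s
Convert to t/h: multiply by 3.6
Capacity = 1152.4464 * 3.6
= 4148.807 t/h


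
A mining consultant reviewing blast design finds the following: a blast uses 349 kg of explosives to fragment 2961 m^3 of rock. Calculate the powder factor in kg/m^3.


Powder factor = explosive mass / rock volume
= 349 / 2961
= 0.1179 kg/m^3

0.1179 kg/m^3


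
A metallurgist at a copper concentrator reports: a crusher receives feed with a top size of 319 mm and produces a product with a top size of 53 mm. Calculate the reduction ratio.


6.0189

Reduction ratio = feed size / product size
= 319 / 53
= 6.0189


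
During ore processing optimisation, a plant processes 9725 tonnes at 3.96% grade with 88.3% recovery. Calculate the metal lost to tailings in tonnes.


Total metal in feed:
= 9725 * 3.96 / 100 = 385.11 tonnes
Metal recovered:
= 385.11 * 88.3 / 100 = 340.05213 tonnes
Metal lost to tailings:
= 385.11 - 340.05213
= 45.0579 tonnes

45.0579 tonnes


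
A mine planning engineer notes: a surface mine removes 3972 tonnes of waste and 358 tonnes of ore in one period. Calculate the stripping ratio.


Stripping ratio = waste tonnage / ore tonnage
= 3972 / 358
= 11.095

11.095


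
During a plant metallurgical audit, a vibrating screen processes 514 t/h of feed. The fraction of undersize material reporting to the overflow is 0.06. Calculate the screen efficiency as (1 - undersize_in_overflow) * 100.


94.0%

Screen efficiency = (1 - fraction of undersize in overflow) * 100
= (1 - 0.06) * 100
= 0.94 * 100
= 94.0%


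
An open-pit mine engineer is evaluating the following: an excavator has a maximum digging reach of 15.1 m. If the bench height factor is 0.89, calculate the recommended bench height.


13.439 m

Bench height = reach * factor
= 15.1 * 0.89
= 13.439 m


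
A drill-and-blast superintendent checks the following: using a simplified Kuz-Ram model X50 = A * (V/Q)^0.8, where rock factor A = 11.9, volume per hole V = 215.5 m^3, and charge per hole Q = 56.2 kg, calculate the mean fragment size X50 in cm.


Compute V/Q:
V/Q = 215.5 / 56.2 = 3.834519573
Raise to the power 0.8:
(V/Q)^0.8 = 3.834519573^0.8 = 2.930682474
Multiply by A:
X50 = 11.9 * 2.930682474
= 34.8751 cm

34.8751 cm


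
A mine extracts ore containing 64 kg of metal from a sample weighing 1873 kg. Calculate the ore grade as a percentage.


Ore grade = (metal mass / ore mass) * 100
= (64 / 1873) * 100
= 0.0341697811 * 100
= 3.417%

3.417%


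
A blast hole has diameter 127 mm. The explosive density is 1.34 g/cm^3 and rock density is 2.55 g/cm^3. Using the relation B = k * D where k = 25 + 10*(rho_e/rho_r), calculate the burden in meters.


3.8424 m

First, compute k:
rho_e / rho_r = 1.34 / 2.55 = 0.5254901961
k = 25 + 10 * 0.5254901961 = 30.25490196
Then, compute burden:
B = k * D / 1000 = 30.25490196 * 127 / 1000
= 3842.372549 / 1000
= 3.8424 m


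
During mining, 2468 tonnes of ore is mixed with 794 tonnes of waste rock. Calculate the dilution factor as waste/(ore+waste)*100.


24.3409%

Total material = ore + waste
= 2468 + 794 = 3262 tonnes
Dilution = waste / total * 100
= 794 / 3262 * 100
= 0.2434089516 * 100
= 24.3409%


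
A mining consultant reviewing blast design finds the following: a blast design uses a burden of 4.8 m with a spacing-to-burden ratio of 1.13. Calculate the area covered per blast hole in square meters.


First, find the spacing:
Spacing = burden * ratio = 4.8 * 1.13
= 5.424 m
Then, calculate the area:
Area = burden * spacing = 4.8 * 5.424
= 26.0352 m^2

26.0352 m^2


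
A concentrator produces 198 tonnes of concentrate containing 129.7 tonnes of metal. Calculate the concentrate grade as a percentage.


Grade = (metal in concentrate / concentrate mass) * 100
= (129.7 / 198) * 100
= 0.6550505051 * 100
= 65.5051%

65.5051%


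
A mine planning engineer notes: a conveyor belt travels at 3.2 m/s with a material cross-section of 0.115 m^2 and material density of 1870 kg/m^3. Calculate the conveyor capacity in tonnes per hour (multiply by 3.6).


Volumetric flow = speed * area
= 3.2 * 0.115 = 0.368 m^3/s
Mass flow = volumetric * density
= 0.368 * 1870 = 688.16 kg/s
Convert to t/h: multiply by 3.6
Capacity = 688.16 * 3.6
= 2477.376 t/h

2477.376 t/h


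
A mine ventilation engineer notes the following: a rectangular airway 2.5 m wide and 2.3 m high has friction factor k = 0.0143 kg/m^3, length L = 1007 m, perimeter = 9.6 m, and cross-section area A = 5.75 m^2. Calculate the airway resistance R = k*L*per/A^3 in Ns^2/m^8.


0.7272 Ns^2/m^8

Compute the numerator:
k * L * per = 0.0143 * 1007 * 9.6
= 138.24096
Compute the denominator:
A^3 = 5.75^3 = 190.109375
Resistance:
R = 138.24096 / 190.109375
= 0.7272 Ns^2/m^8


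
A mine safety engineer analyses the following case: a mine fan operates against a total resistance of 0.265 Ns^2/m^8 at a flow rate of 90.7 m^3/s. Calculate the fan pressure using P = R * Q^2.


Compute Q^2:
Q^2 = 90.7^2 = 8226.49
Compute pressure:
P = R * Q^2 = 0.265 * 8226.49
= 2180.0199 Pa

2180.0199 Pa


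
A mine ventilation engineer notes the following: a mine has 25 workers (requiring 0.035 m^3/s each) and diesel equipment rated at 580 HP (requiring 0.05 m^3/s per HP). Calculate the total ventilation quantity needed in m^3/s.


29.875 m^3/s

Airflow for workers:
Q_people = 25 * 0.035 = 0.875 m^3/s
Airflow for diesel equipment:
Q_diesel = 580 * 0.05 = 29.0 m^3/s
Total ventilation:
Q_total = 0.875 + 29.0
= 29.875 m^3/s


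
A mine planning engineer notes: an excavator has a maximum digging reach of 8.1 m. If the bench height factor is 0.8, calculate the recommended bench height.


6.48 m

Bench height = reach * factor
= 8.1 * 0.8
= 6.48 m


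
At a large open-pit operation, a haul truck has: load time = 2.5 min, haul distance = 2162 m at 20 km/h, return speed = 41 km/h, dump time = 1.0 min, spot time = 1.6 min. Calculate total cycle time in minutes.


14.7499 min

Convert haul speed to m/min: 20 * 1000/60 = 333.3333333 m/min
Haul time = 2162 / 333.3333333 = 6.486 min
Convert return speed to m/min: 41 * 1000/60 = 683.3333333 m/min
Return time = 2162 / 683.3333333 = 3.163902439 min
Total cycle time:
= 2.5 + 6.486 + 1.0 + 3.163902439 + 1.6
= 14.7499 min


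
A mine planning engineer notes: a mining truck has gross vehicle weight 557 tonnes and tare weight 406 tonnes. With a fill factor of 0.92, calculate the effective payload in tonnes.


Maximum payload = gross - tare
= 557 - 406 = 151 tonnes
Effective payload = max payload * fill factor
= 151 * 0.92
= 138.92 tonnes

138.92 tonnes


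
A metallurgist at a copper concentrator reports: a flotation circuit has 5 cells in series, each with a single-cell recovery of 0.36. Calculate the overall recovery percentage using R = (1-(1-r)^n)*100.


Complement of single-cell recovery:
1 - r = 1 - 0.36 = 0.64
Raise to power n:
(1 - r)^5 = 0.64^5 = 0.1073741824
Overall recovery:
R = (1 - 0.1073741824) * 100
= 89.2626%

89.2626%


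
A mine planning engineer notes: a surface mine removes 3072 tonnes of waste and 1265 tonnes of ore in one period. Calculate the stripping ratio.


2.4285

Stripping ratio = waste tonnage / ore tonnage
= 3072 / 1265
= 2.4285


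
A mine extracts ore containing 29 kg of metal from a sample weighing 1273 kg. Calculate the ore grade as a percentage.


Ore grade = (metal mass / ore mass) * 100
= (29 / 1273) * 100
= 0.02278083268 * 100
= 2.2781%

2.2781%


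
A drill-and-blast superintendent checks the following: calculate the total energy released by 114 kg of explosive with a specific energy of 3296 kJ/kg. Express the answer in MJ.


375.744 MJ

Energy = mass * specific_energy / 1000
= 114 * 3296 / 1000
= 375744 / 1000
= 375.744 MJ


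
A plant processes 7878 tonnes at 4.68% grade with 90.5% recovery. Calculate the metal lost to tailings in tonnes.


35.0256 tonnes

Total metal in feed:
= 7878 * 4.68 / 100 = 368.6904 tonnes
Metal recovered:
= 368.6904 * 90.5 / 100 = 333.664812 tonnes
Metal lost to tailings:
= 368.6904 - 333.664812
= 35.0256 tonnes


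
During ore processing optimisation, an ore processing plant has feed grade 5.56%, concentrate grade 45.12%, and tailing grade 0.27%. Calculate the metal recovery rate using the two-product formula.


Using the two-product formula:
R = 100 * c * (f - t) / (f * (c - t))
Numerator = 100 * 45.12 * (5.56 - 0.27)
= 100 * 45.12 * 5.29
= 23868.48
Denominator = 5.56 * (45.12 - 0.27)
= 5.56 * 44.85
= 249.366
R = 23868.48 / 249.366
= 95.7167%

95.7167%


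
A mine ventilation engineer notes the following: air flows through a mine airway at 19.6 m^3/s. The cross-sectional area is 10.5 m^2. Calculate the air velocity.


Velocity = flow rate / cross-sectional area
= 19.6 / 10.5
= 1.8667 m/s

1.8667 m/s


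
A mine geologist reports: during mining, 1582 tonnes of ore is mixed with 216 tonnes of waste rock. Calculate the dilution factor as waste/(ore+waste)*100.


12.0133%

Total material = ore + waste
= 1582 + 216 = 1798 tonnes
Dilution = waste / total * 100
= 216 / 1798 * 100
= 0.1201334816 * 100
= 12.0133%


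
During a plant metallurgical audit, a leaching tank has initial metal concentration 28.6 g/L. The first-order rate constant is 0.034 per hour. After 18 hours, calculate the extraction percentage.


45.7735%

Compute the exponent:
-k * t = -0.034 * 18 = -0.612
Remaining concentration:
C = 28.6 * exp(-0.612)
= 28.6 * 0.5422652533
= 15.50878624 g/L
Extracted = 28.6 - 15.50878624 = 13.09121376 g/L
Extraction % = 13.09121376 / 28.6 * 100
= 45.7735%


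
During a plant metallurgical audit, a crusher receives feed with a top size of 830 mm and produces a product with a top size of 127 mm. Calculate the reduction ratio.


6.5354

Reduction ratio = feed size / product size
= 830 / 127
= 6.5354


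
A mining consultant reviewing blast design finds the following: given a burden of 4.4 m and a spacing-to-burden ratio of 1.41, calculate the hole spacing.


Spacing = burden * ratio
= 4.4 * 1.41
= 6.204 m

6.204 m


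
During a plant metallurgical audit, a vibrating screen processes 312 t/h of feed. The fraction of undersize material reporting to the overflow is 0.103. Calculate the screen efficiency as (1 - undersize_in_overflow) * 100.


89.7%

Screen efficiency = (1 - fraction of undersize in overflow) * 100
= (1 - 0.103) * 100
= 0.897 * 100
= 89.7%


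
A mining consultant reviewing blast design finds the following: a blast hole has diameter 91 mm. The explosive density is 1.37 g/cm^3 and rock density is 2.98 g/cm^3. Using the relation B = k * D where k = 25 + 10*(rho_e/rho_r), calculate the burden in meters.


2.6934 m

First, compute k:
rho_e / rho_r = 1.37 / 2.98 = 0.4597315436
k = 25 + 10 * 0.4597315436 = 29.59731544
Then, compute burden:
B = k * D / 1000 = 29.59731544 * 91 / 1000
= 2693.355705 / 1000
= 2.6934 m


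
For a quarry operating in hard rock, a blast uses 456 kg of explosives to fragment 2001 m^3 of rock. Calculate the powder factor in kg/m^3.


0.2279 kg/m^3

Powder factor = explosive mass / rock volume
= 456 / 2001
= 0.2279 kg/m^3


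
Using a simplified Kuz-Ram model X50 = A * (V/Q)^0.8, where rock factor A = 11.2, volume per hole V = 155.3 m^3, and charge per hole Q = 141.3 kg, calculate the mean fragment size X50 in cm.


Compute V/Q:
V/Q = 155.3 / 141.3 = 1.099079972
Raise to the power 0.8:
(V/Q)^0.8 = 1.099079972^0.8 = 1.078508159
Multiply by A:
X50 = 11.2 * 1.078508159
= 12.0793 cm

12.0793 cm


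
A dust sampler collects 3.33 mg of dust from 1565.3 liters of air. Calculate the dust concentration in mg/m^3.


Convert liters to m^3: 1 m^3 = 1000 L
Concentration = mass / volume * 1000
= 3.33 / 1565.3 * 1000
= 0.002127387721 * 1000
= 2.1274 mg/m^3

2.1274 mg/m^3


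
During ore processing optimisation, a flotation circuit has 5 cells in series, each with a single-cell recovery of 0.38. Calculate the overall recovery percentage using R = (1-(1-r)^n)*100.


Complement of single-cell recovery:
1 - r = 1 - 0.38 = 0.62
Raise to power n:
(1 - r)^5 = 0.62^5 = 0.0916132832
Overall recovery:
R = (1 - 0.0916132832) * 100
= 90.8387%

90.8387%


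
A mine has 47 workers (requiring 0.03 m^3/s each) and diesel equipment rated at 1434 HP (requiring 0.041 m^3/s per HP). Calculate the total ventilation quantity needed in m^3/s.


60.204 m^3/s

Airflow for workers:
Q_people = 47 * 0.03 = 1.41 m^3/s
Airflow for diesel equipment:
Q_diesel = 1434 * 0.041 = 58.794 m^3/s
Total ventilation:
Q_total = 1.41 + 58.794
= 60.204 m^3/s


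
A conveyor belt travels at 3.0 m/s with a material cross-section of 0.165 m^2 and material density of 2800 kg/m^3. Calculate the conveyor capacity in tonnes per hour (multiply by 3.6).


4989.6 t/h

Volumetric flow = speed * area
= 3.0 * 0.165 = 0.495 m^3/s
Mass flow = volumetric * density
= 0.495 * 2800 = 1386.0 kg/s
Convert to t/h: multiply by 3.6
Capacity = 1386.0 * 3.6
= 4989.6 t/h


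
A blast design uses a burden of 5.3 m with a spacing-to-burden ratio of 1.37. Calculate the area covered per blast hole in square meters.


38.4833 m^2

First, find the spacing:
Spacing = burden * ratio = 5.3 * 1.37
= 7.261 m
Then, calculate the area:
Area = burden * spacing = 5.3 * 7.261
= 38.4833 m^2


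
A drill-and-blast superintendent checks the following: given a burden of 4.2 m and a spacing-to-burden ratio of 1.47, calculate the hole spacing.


6.174 m

Spacing = burden * ratio
= 4.2 * 1.47
= 6.174 m


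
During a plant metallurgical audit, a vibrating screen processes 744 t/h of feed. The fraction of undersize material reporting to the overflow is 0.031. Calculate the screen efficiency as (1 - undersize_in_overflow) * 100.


96.9%

Screen efficiency = (1 - fraction of undersize in overflow) * 100
= (1 - 0.031) * 100
= 0.969 * 100
= 96.9%


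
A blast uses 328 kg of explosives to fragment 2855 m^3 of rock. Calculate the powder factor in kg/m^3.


Powder factor = explosive mass / rock volume
= 328 / 2855
= 0.1149 kg/m^3

0.1149 kg/m^3


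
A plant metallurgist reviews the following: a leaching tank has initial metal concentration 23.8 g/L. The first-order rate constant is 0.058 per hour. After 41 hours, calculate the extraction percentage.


Compute the exponent:
-k * t = -0.058 * 41 = -2.378
Remaining concentration:
C = 23.8 * exp(-2.378)
= 23.8 * 0.09273586389
= 2.207113561 g/L
Extracted = 23.8 - 2.207113561 = 21.59288644 g/L
Extraction % = 21.59288644 / 23.8 * 100
= 90.7264%

90.7264%


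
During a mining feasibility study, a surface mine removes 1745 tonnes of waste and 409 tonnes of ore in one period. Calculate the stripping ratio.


4.2665

Stripping ratio = waste tonnage / ore tonnage
= 1745 / 409
= 4.2665
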